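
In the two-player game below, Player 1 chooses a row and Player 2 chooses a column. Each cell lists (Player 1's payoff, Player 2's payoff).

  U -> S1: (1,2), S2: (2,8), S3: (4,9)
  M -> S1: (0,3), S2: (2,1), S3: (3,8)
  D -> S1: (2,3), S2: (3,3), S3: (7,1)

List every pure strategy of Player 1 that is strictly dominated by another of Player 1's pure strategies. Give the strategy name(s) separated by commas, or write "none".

U, M

U is strictly dominated by D (S1: 2>1, S2: 3>2, S3: 7>4).
D strictly dominates M — S1: 2>0, S2: 3>2, S3: 7>3.
D is not dominated — it holds its own against U at S1 (2>1); M at S1 (2>0).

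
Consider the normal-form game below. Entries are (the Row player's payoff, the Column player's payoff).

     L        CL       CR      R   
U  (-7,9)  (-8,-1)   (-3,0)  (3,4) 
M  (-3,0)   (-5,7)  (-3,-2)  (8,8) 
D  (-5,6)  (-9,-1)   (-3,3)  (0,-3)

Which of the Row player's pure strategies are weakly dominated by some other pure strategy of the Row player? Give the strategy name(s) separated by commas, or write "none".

U, D

M weakly dominates U — L: -3>-7, CL: -5>-8, CR: -3=-3, R: 8>3.
M is not dominated — it holds its own against U at L (-3>-7); D at L (-3>-5).
M weakly dominates D — L: -3>-5, CL: -5>-9, CR: -3=-3, R: 8>0.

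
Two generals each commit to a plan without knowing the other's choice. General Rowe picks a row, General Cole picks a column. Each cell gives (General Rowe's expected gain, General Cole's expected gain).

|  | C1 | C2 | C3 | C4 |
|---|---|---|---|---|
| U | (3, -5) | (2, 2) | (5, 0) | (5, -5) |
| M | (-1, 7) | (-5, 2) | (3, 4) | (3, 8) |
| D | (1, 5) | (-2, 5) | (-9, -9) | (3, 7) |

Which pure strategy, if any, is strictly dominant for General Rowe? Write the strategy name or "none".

U vs M: C1: 3>-1, C2: 2>-5, C3: 5>3, C4: 5>3.
U vs D: C1: 3>1, C2: 2>-2, C3: 5>-9, C4: 5>3.
U strictly beats every other strategy against every opponent action, so it is strictly dominant.

U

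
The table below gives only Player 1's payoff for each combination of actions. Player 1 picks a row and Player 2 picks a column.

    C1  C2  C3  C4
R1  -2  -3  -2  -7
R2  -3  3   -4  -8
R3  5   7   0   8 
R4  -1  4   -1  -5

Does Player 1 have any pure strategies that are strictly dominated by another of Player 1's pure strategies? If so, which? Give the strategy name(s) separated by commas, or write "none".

R3 strictly dominates R1 — C1: 5>-2, C2: 7>-3, C3: 0>-2, C4: 8>-7.
R2: dominated, since R3 does at least as well everywhere (C1: 5>-3, C2: 7>3, C3: 0>-4, C4: 8>-8).
Nothing dominates R3: R1 at C1 (5>-2); R2 at C1 (5>-3); R4 at C1 (5>-1).
R4: dominated, since R3 does at least as well everywhere (C1: 5>-1, C2: 7>4, C3: 0>-1, C4: 8>-5).

R1, R2, R4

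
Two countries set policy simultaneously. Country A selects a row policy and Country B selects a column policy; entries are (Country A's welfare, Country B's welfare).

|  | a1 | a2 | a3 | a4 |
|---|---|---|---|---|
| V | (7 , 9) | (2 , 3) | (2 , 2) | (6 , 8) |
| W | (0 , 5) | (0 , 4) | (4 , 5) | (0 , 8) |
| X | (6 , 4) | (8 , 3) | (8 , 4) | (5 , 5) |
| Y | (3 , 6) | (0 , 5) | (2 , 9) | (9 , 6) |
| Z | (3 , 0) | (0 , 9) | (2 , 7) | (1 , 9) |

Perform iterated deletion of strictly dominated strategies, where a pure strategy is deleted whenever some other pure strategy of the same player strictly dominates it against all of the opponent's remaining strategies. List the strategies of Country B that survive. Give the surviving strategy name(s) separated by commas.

a1, a3, a4

Row W is eliminated: X beats it against every remaining column (a1: 6>0, a2: 8>0, a3: 8>4, a4: 5>0).
Country A's strategy Z is strictly dominated by X (a1: 6>3, a2: 8>0, a3: 8>2, a4: 5>1) and is removed.
Country B's strategy a2 is strictly dominated by a1 (V: 9>3, X: 4>3, Y: 6>5) and is removed.
Among the remaining strategies, none is strictly dominated by another pure strategy of the same player, so the elimination stops.
Surviving strategies — Country A: {V, X, Y}; Country B: {a1, a3, a4}.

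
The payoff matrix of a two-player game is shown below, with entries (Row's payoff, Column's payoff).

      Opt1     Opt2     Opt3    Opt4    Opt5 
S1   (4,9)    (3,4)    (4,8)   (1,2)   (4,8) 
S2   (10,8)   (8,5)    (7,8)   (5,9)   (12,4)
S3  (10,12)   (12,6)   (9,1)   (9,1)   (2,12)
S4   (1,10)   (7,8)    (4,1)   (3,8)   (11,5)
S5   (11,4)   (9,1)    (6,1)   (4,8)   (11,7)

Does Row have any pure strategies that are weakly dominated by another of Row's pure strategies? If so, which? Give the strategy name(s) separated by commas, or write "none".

S2 weakly dominates S1 — Opt1: 10>4, Opt2: 8>3, Opt3: 7>4, Opt4: 5>1, Opt5: 12>4.
S2: no other strategy beats it everywhere (S1 at Opt1 (10>4); S3 at Opt5 (12>2); S4 at Opt1 (10>1); S5 at Opt3 (7>6)).
Nothing dominates S3: S1 at Opt1 (10>4); S2 at Opt2 (12>8); S4 at Opt1 (10>1); S5 at Opt2 (12>9).
S4 is weakly dominated by S2 (Opt1: 10>1, Opt2: 8>7, Opt3: 7>4, Opt4: 5>3, Opt5: 12>11).
Nothing dominates S5: S1 at Opt1 (11>4); S2 at Opt1 (11>10); S3 at Opt1 (11>10); S4 at Opt1 (11>1).

S1, S4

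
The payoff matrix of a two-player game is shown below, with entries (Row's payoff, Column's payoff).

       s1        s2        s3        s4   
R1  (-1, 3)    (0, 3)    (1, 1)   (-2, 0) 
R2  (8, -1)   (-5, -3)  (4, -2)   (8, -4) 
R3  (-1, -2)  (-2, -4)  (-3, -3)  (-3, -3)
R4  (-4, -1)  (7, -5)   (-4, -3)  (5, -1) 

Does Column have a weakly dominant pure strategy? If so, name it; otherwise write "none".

s1 vs s2: R1: 3=3, R2: -1>-3, R3: -2>-4, R4: -1>-5.
s1 vs s3: R1: 3>1, R2: -1>-2, R3: -2>-3, R4: -1>-3.
s1 vs s4: R1: 3>0, R2: -1>-4, R3: -2>-3, R4: -1=-1.
s1 is at least as good as every other strategy against every opponent action, so it is weakly dominant.

s1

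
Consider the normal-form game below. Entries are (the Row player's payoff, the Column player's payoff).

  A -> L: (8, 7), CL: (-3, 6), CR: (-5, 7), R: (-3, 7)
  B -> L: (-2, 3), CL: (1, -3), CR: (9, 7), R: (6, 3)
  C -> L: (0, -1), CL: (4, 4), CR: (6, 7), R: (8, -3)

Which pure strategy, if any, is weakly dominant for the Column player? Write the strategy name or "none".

CR

CR vs L: A: 7=7, B: 7>3, C: 7>-1.
CR vs CL: A: 7>6, B: 7>-3, C: 7>4.
CR vs R: A: 7=7, B: 7>3, C: 7>-3.
CR is at least as good as every other strategy against every opponent action, so it is weakly dominant.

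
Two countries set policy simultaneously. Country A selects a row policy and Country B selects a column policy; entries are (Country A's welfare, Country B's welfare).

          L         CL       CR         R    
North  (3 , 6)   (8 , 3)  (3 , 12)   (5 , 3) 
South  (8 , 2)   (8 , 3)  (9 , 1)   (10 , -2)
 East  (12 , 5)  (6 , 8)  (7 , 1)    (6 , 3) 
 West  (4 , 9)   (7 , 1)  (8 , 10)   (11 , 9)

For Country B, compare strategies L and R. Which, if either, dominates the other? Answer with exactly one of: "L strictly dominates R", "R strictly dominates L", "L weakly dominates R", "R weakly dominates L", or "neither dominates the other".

L weakly dominates R

L's payoffs vs R's, by Country A's action — North: 6>3, South: 2>-2, East: 5>3, West: 9=9.
L is at least as good everywhere and strictly better somewhere (tied only at West), so L weakly but not strictly dominates R.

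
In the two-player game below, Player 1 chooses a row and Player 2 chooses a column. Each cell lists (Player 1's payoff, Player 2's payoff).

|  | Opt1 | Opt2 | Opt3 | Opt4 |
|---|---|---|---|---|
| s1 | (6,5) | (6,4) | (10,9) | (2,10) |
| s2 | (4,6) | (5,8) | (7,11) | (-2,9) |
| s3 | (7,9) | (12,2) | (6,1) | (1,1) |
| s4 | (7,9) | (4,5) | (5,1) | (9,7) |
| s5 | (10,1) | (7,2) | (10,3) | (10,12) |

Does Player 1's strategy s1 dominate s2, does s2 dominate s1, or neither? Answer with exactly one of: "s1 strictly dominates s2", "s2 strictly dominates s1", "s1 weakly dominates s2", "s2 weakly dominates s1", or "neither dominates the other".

s1 strictly dominates s2

Compare s1 to s2 across each opponent action: Opt1: 6>4, Opt2: 6>5, Opt3: 10>7, Opt4: 2>-2.
Every comparison favours s1, so s1 strictly dominates s2.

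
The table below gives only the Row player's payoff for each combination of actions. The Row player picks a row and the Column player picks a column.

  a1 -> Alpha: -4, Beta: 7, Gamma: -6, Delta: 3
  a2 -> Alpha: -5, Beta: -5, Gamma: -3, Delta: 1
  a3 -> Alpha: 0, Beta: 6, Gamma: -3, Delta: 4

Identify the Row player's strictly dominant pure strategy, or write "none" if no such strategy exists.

a1 fails to dominate a2 at Gamma (-6<-3).
a2 fails to dominate a1 at Alpha (-5<-4).
a3 fails to dominate a1 at Beta (6<7).
No single strategy dominates all the others.

none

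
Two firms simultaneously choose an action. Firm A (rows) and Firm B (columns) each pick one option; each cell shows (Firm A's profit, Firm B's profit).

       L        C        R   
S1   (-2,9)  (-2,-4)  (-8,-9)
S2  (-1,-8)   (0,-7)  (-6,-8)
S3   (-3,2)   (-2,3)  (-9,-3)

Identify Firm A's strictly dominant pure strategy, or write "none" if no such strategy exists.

S2

S2 vs S1: L: -1>-2, C: 0>-2, R: -6>-8.
S2 vs S3: L: -1>-3, C: 0>-2, R: -6>-9.
S2 strictly beats every other strategy against every opponent action, so it is strictly dominant.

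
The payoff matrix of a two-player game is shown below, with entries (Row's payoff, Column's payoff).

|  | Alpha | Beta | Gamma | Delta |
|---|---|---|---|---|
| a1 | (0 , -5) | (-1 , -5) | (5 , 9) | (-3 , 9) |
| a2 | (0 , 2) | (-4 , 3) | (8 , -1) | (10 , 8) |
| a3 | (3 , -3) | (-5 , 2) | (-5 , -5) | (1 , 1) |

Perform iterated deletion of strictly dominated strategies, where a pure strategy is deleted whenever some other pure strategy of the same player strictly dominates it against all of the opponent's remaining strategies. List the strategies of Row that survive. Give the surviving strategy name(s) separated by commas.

a2

Column Alpha is eliminated: Delta beats it against every remaining row (a1: 9>-5, a2: 8>2, a3: 1>-3).
Row a3 is eliminated: a2 beats it against every remaining column (Beta: -4>-5, Gamma: 8>-5, Delta: 10>1).
Column Beta is eliminated: Delta beats it against every remaining row (a1: 9>-5, a2: 8>3).
Row a1 is eliminated: a2 beats it against every remaining column (Gamma: 8>5, Delta: 10>-3).
Column's strategy Gamma is strictly dominated by Delta (a2: 8>-1) and is removed.
Among the remaining strategies, none is strictly dominated by another pure strategy of the same player, so the elimination stops.
Surviving strategies — Row: {a2}; Column: {Delta}.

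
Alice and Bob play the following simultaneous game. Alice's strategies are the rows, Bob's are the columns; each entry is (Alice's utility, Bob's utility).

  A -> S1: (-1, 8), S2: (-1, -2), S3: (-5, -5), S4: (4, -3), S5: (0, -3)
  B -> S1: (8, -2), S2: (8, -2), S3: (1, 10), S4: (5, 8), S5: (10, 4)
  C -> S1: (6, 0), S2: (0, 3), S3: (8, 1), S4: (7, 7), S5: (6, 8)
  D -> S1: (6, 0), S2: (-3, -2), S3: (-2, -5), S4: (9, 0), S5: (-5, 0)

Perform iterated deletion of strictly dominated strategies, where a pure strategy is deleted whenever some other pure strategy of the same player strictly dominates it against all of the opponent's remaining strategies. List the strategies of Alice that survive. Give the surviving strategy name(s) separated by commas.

B, C, D

Row A is eliminated: B beats it against every remaining column (S1: 8>-1, S2: 8>-1, S3: 1>-5, S4: 5>4, S5: 10>0).
For Bob, S4 strictly dominates S2 on the remaining rows (B: 8>-2, C: 7>3, D: 0>-2); eliminate S2.
Among the remaining strategies, none is strictly dominated by another pure strategy of the same player, so the elimination stops.
Surviving strategies — Alice: {B, C, D}; Bob: {S1, S3, S4, S5}.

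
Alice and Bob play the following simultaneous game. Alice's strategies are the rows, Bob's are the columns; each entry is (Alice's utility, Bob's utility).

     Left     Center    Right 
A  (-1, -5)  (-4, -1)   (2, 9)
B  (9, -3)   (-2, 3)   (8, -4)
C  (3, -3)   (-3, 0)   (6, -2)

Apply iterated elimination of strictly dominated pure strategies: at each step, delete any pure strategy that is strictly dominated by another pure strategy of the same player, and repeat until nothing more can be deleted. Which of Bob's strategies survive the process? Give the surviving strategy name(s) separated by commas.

Center

Alice's strategy A is strictly dominated by B (Left: 9>-1, Center: -2>-4, Right: 8>2) and is removed.
For Alice, B strictly dominates C on the remaining columns (Left: 9>3, Center: -2>-3, Right: 8>6); eliminate C.
Bob's strategy Left is strictly dominated by Center (B: 3>-3) and is removed.
For Bob, Center strictly dominates Right on the remaining rows (B: 3>-4); eliminate Right.
Among the remaining strategies, none is strictly dominated by another pure strategy of the same player, so the elimination stops.
Surviving strategies — Alice: {B}; Bob: {Center}.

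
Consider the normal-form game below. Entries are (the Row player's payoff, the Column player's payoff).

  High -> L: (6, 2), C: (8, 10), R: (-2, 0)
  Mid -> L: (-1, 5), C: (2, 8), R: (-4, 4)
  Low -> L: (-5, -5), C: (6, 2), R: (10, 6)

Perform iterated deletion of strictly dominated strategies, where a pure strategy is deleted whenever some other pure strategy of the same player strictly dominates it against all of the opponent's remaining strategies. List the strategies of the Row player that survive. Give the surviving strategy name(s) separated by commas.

High, Low

For the Row player, High strictly dominates Mid on the remaining columns (L: 6>-1, C: 8>2, R: -2>-4); eliminate Mid.
The Column player's strategy L is strictly dominated by C (High: 10>2, Low: 2>-5) and is removed.
Among the remaining strategies, none is strictly dominated by another pure strategy of the same player, so the elimination stops.
Surviving strategies — the Row player: {High, Low}; the Column player: {C, R}.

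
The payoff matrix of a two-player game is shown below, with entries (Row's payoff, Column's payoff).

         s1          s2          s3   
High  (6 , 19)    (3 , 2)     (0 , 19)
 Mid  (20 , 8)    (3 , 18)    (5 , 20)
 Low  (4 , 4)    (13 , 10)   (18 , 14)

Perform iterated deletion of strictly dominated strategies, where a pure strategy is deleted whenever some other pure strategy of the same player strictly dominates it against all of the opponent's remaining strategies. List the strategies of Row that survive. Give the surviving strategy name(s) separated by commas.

Column s2 is eliminated: s3 beats it against every remaining row (High: 19>2, Mid: 20>18, Low: 14>10).
Row High is eliminated: Mid beats it against every remaining column (s1: 20>6, s3: 5>0).
For Column, s3 strictly dominates s1 on the remaining rows (Mid: 20>8, Low: 14>4); eliminate s1.
For Row, Low strictly dominates Mid on the remaining columns (s3: 18>5); eliminate Mid.
Among the remaining strategies, none is strictly dominated by another pure strategy of the same player, so the elimination stops.
Surviving strategies — Row: {Low}; Column: {s3}.

Low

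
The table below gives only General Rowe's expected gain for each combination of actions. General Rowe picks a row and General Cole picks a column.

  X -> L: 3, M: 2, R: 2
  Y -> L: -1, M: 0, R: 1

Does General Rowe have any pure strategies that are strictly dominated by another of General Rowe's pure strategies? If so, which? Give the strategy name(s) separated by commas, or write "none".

Nothing dominates X: Y at L (3>-1).
X strictly dominates Y — L: 3>-1, M: 2>0, R: 2>1.

Y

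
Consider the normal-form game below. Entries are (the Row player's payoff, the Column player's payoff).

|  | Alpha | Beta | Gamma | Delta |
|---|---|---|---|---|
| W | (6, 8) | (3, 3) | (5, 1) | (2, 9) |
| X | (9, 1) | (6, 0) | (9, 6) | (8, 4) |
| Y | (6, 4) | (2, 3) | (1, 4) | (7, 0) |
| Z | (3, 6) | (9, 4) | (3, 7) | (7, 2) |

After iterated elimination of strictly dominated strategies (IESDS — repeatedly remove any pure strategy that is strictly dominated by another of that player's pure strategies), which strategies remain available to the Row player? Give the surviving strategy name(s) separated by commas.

For the Row player, X strictly dominates W on the remaining columns (Alpha: 9>6, Beta: 6>3, Gamma: 9>5, Delta: 8>2); eliminate W.
Row Y is eliminated: X beats it against every remaining column (Alpha: 9>6, Beta: 6>2, Gamma: 9>1, Delta: 8>7).
For the Column player, Gamma strictly dominates Alpha on the remaining rows (X: 6>1, Z: 7>6); eliminate Alpha.
The Column player's strategy Beta is strictly dominated by Gamma (X: 6>0, Z: 7>4) and is removed.
Row Z is eliminated: X beats it against every remaining column (Gamma: 9>3, Delta: 8>7).
The Column player's strategy Delta is strictly dominated by Gamma (X: 6>4) and is removed.
Among the remaining strategies, none is strictly dominated by another pure strategy of the same player, so the elimination stops.
Surviving strategies — the Row player: {X}; the Column player: {Gamma}.

X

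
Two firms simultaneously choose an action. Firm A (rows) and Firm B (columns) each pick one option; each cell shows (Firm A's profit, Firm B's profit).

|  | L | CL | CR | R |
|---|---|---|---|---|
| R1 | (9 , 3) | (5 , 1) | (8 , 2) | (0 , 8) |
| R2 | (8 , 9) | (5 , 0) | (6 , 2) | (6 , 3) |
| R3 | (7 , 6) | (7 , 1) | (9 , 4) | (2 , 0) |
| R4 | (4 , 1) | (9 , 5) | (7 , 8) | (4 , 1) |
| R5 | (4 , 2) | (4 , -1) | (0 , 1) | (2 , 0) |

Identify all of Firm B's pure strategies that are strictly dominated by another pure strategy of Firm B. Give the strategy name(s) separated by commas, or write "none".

CL

Nothing dominates L: CL at R1 (3>1); CR at R1 (3>2); R at R2 (9>3).
CL: dominated, since CR does at least as well everywhere (R1: 2>1, R2: 2>0, R3: 4>1, R4: 8>5, R5: 1>-1).
Nothing dominates CR: L at R4 (8>1); CL at R1 (2>1); R at R3 (4>0).
Nothing dominates R: L at R1 (8>3); CL at R1 (8>1); CR at R1 (8>2).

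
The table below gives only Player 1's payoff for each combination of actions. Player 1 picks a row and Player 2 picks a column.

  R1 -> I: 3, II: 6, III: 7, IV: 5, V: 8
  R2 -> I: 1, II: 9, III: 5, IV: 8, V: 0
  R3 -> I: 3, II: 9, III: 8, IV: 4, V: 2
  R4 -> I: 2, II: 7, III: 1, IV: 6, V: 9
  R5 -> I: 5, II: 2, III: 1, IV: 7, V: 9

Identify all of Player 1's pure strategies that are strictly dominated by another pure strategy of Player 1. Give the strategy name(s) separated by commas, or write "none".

none

Nothing dominates R1: R2 at I (3>1); R3 at I (3=3); R4 at I (3>2); R5 at II (6>2).
R2 is not dominated — it holds its own against R1 at II (9>6); R3 at II (9=9); R4 at II (9>7); R5 at II (9>2).
Nothing dominates R3: R1 at I (3=3); R2 at I (3>1); R4 at I (3>2); R5 at II (9>2).
R4 is not dominated — it holds its own against R1 at II (7>6); R2 at I (2>1); R3 at IV (6>4); R5 at II (7>2).
R5: no other strategy beats it everywhere (R1 at I (5>3); R2 at I (5>1); R3 at I (5>3); R4 at I (5>2)).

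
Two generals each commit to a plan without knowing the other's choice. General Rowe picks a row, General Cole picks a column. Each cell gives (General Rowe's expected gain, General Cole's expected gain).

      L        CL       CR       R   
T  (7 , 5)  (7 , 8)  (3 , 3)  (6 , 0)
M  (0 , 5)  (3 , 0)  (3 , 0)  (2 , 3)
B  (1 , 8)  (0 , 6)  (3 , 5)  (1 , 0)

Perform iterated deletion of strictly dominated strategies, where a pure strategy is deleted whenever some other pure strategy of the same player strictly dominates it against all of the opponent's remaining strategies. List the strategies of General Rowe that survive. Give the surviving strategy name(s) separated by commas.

General Cole's strategy CR is strictly dominated by L (T: 5>3, M: 5>0, B: 8>5) and is removed.
Row M is eliminated: T beats it against every remaining column (L: 7>0, CL: 7>3, R: 6>2).
For General Rowe, T strictly dominates B on the remaining columns (L: 7>1, CL: 7>0, R: 6>1); eliminate B.
For General Cole, CL strictly dominates L on the remaining rows (T: 8>5); eliminate L.
Column R is eliminated: CL beats it against every remaining row (T: 8>0).
Among the remaining strategies, none is strictly dominated by another pure strategy of the same player, so the elimination stops.
Surviving strategies — General Rowe: {T}; General Cole: {CL}.

T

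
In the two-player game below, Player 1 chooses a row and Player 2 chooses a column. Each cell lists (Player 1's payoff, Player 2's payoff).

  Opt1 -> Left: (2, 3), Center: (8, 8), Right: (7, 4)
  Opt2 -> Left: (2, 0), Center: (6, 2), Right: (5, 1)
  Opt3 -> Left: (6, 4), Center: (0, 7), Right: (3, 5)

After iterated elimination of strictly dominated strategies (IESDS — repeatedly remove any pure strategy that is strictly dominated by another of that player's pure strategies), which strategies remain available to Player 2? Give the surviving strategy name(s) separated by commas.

Center

Column Left is eliminated: Center beats it against every remaining row (Opt1: 8>3, Opt2: 2>0, Opt3: 7>4).
Player 1's strategy Opt2 is strictly dominated by Opt1 (Center: 8>6, Right: 7>5) and is removed.
For Player 1, Opt1 strictly dominates Opt3 on the remaining columns (Center: 8>0, Right: 7>3); eliminate Opt3.
Player 2's strategy Right is strictly dominated by Center (Opt1: 8>4) and is removed.
Among the remaining strategies, none is strictly dominated by another pure strategy of the same player, so the elimination stops.
Surviving strategies — Player 1: {Opt1}; Player 2: {Center}.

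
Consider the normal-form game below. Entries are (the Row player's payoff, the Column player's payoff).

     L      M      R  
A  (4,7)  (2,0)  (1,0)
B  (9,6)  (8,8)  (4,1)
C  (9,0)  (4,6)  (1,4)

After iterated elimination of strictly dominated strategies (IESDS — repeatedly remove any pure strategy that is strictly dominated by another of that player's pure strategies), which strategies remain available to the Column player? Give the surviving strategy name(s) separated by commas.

M

The Row player's strategy A is strictly dominated by B (L: 9>4, M: 8>2, R: 4>1) and is removed.
Column L is eliminated: M beats it against every remaining row (B: 8>6, C: 6>0).
The Row player's strategy C is strictly dominated by B (M: 8>4, R: 4>1) and is removed.
The Column player's strategy R is strictly dominated by M (B: 8>1) and is removed.
Among the remaining strategies, none is strictly dominated by another pure strategy of the same player, so the elimination stops.
Surviving strategies — the Row player: {B}; the Column player: {M}.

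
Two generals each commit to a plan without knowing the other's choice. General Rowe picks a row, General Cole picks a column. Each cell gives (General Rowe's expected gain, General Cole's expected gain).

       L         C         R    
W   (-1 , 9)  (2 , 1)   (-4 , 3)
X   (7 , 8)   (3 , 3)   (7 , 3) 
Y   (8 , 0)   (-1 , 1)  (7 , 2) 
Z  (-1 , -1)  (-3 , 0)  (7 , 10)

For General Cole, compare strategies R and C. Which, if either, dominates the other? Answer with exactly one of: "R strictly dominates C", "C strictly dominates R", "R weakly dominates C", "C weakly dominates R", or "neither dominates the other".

R weakly dominates C

R's payoffs vs C's, by General Rowe's action — W: 3>1, X: 3=3, Y: 2>1, Z: 10>0.
R is at least as good everywhere and strictly better somewhere (tied only at X), so R weakly but not strictly dominates C.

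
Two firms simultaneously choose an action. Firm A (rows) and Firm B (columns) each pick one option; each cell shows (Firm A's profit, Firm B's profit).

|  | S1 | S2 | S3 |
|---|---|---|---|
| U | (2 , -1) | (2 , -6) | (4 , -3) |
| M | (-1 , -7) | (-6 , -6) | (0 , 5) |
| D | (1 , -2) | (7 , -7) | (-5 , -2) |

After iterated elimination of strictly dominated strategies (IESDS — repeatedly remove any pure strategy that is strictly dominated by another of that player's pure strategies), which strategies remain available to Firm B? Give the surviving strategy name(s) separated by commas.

Firm A's strategy M is strictly dominated by U (S1: 2>-1, S2: 2>-6, S3: 4>0) and is removed.
Firm B's strategy S2 is strictly dominated by S1 (U: -1>-6, D: -2>-7) and is removed.
Row D is eliminated: U beats it against every remaining column (S1: 2>1, S3: 4>-5).
For Firm B, S1 strictly dominates S3 on the remaining rows (U: -1>-3); eliminate S3.
Among the remaining strategies, none is strictly dominated by another pure strategy of the same player, so the elimination stops.
Surviving strategies — Firm A: {U}; Firm B: {S1}.

S1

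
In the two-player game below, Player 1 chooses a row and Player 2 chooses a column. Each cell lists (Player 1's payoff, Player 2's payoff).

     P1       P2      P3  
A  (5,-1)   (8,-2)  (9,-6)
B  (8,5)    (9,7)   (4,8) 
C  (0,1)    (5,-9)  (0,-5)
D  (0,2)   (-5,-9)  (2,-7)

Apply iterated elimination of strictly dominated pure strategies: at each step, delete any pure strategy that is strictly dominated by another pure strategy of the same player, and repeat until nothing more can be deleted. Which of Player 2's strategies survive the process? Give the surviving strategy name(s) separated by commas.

Player 1's strategy C is strictly dominated by A (P1: 5>0, P2: 8>5, P3: 9>0) and is removed.
For Player 1, A strictly dominates D on the remaining columns (P1: 5>0, P2: 8>-5, P3: 9>2); eliminate D.
Among the remaining strategies, none is strictly dominated by another pure strategy of the same player, so the elimination stops.
Surviving strategies — Player 1: {A, B}; Player 2: {P1, P2, P3}.

P1, P2, P3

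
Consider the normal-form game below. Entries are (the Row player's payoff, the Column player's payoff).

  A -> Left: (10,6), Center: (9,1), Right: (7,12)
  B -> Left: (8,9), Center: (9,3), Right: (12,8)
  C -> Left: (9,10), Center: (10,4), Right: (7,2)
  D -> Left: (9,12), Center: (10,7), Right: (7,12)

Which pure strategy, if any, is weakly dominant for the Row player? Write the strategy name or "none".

none

A fails to dominate B at Right (7<12).
B fails to dominate A at Left (8<10).
C fails to dominate A at Left (9<10).
D fails to dominate A at Left (9<10).
No single strategy dominates all the others.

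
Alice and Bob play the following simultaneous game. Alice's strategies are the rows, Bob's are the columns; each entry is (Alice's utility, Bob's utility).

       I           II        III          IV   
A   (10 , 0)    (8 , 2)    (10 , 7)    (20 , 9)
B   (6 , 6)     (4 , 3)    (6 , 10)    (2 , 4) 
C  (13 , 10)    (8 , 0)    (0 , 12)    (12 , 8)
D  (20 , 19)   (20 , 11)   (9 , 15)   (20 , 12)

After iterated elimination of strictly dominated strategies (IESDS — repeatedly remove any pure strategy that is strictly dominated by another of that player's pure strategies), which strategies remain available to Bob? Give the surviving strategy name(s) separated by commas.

Row B is eliminated: A beats it against every remaining column (I: 10>6, II: 8>4, III: 10>6, IV: 20>2).
Row C is eliminated: D beats it against every remaining column (I: 20>13, II: 20>8, III: 9>0, IV: 20>12).
Bob's strategy II is strictly dominated by III (A: 7>2, D: 15>11) and is removed.
Among the remaining strategies, none is strictly dominated by another pure strategy of the same player, so the elimination stops.
Surviving strategies — Alice: {A, D}; Bob: {I, III, IV}.

I, III, IV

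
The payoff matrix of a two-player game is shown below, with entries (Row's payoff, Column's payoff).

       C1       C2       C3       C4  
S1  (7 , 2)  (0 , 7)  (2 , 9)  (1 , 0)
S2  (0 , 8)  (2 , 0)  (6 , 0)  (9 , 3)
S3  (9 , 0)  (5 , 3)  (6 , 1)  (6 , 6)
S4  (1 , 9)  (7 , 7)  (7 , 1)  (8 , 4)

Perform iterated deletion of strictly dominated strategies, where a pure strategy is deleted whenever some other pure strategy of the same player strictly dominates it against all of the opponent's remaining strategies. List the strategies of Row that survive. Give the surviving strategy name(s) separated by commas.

Row's strategy S1 is strictly dominated by S3 (C1: 9>7, C2: 5>0, C3: 6>2, C4: 6>1) and is removed.
Column's strategy C3 is strictly dominated by C4 (S2: 3>0, S3: 6>1, S4: 4>1) and is removed.
Among the remaining strategies, none is strictly dominated by another pure strategy of the same player, so the elimination stops.
Surviving strategies — Row: {S2, S3, S4}; Column: {C1, C2, C4}.

S2, S3, S4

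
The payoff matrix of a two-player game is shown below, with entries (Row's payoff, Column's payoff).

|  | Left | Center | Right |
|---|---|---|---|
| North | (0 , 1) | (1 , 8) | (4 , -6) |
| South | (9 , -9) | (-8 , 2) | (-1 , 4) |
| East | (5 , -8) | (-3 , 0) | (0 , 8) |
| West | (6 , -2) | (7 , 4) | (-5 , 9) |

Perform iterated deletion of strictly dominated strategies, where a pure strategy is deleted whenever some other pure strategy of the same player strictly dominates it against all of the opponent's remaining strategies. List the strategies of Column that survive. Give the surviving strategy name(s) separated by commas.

Column's strategy Left is strictly dominated by Center (North: 8>1, South: 2>-9, East: 0>-8, West: 4>-2) and is removed.
Row's strategy South is strictly dominated by North (Center: 1>-8, Right: 4>-1) and is removed.
For Row, North strictly dominates East on the remaining columns (Center: 1>-3, Right: 4>0); eliminate East.
Among the remaining strategies, none is strictly dominated by another pure strategy of the same player, so the elimination stops.
Surviving strategies — Row: {North, West}; Column: {Center, Right}.

Center, Right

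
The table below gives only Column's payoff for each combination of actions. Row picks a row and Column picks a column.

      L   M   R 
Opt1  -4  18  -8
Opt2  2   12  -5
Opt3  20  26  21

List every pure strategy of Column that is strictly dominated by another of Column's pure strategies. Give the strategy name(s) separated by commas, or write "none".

L, R

L: dominated, since M does at least as well everywhere (Opt1: 18>-4, Opt2: 12>2, Opt3: 26>20).
M is not dominated — it holds its own against L at Opt1 (18>-4); R at Opt1 (18>-8).
M strictly dominates R — Opt1: 18>-8, Opt2: 12>-5, Opt3: 26>21.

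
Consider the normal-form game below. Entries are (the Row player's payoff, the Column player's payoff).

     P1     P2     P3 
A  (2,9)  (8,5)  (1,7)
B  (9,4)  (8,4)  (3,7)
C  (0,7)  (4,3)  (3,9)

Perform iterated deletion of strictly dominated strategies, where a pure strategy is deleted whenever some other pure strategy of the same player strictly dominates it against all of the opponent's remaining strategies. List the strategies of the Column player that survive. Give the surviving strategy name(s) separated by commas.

P3

Column P2 is eliminated: P3 beats it against every remaining row (A: 7>5, B: 7>4, C: 9>3).
For the Row player, B strictly dominates A on the remaining columns (P1: 9>2, P3: 3>1); eliminate A.
The Column player's strategy P1 is strictly dominated by P3 (B: 7>4, C: 9>7) and is removed.
Among the remaining strategies, none is strictly dominated by another pure strategy of the same player, so the elimination stops.
Surviving strategies — the Row player: {B, C}; the Column player: {P3}.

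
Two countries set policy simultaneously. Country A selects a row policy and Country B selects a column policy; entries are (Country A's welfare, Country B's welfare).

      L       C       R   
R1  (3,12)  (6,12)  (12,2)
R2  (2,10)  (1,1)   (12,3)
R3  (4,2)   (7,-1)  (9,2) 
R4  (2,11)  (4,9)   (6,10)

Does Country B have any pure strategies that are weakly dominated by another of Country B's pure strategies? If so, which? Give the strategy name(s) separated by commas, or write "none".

C, R

L: no other strategy beats it everywhere (C at R2 (10>1); R at R1 (12>2)).
L weakly dominates C — R1: 12=12, R2: 10>1, R3: 2>-1, R4: 11>9.
R is weakly dominated by L (R1: 12>2, R2: 10>3, R3: 2=2, R4: 11>10).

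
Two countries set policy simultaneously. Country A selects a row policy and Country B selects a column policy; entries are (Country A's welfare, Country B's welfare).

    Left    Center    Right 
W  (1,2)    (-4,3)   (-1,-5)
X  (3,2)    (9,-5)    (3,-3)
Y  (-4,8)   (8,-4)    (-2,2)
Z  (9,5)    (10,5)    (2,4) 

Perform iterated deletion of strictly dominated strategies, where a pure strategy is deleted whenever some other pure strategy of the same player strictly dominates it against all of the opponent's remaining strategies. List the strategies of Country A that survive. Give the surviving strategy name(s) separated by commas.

Z

For Country A, X strictly dominates W on the remaining columns (Left: 3>1, Center: 9>-4, Right: 3>-1); eliminate W.
Row Y is eliminated: X beats it against every remaining column (Left: 3>-4, Center: 9>8, Right: 3>-2).
Column Right is eliminated: Left beats it against every remaining row (X: 2>-3, Z: 5>4).
For Country A, Z strictly dominates X on the remaining columns (Left: 9>3, Center: 10>9); eliminate X.
Among the remaining strategies, none is strictly dominated by another pure strategy of the same player, so the elimination stops.
Surviving strategies — Country A: {Z}; Country B: {Left, Center}.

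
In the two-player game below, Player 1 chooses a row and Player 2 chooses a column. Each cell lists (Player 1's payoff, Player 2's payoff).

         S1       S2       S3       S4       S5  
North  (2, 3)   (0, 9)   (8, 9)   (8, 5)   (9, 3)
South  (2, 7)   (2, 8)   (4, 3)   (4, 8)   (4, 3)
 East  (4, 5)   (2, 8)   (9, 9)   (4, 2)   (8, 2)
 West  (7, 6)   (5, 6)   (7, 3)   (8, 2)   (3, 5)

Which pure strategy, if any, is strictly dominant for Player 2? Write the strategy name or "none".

none

S1 fails to dominate S2 at North (3<9).
S2 fails to dominate S1 at West (6=6).
S3 fails to dominate S1 at South (3<7).
S4 fails to dominate S1 at East (2<5).
S5 fails to dominate S1 at North (3=3).
No single strategy dominates all the others.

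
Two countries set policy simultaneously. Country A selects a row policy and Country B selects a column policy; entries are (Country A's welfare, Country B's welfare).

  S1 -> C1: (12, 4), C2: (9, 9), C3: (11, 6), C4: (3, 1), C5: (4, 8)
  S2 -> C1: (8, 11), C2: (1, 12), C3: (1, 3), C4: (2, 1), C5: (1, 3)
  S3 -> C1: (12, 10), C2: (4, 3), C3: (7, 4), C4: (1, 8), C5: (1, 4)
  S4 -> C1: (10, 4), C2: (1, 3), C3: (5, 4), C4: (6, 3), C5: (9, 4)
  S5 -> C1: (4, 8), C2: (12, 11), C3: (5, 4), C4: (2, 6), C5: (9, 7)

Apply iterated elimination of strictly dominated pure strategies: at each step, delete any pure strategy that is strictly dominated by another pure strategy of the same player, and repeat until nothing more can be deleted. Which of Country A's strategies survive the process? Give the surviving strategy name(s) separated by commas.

S1, S3, S4, S5

Country A's strategy S2 is strictly dominated by S1 (C1: 12>8, C2: 9>1, C3: 11>1, C4: 3>2, C5: 4>1) and is removed.
Column C4 is eliminated: C1 beats it against every remaining row (S1: 4>1, S3: 10>8, S4: 4>3, S5: 8>6).
Among the remaining strategies, none is strictly dominated by another pure strategy of the same player, so the elimination stops.
Surviving strategies — Country A: {S1, S3, S4, S5}; Country B: {C1, C2, C3, C5}.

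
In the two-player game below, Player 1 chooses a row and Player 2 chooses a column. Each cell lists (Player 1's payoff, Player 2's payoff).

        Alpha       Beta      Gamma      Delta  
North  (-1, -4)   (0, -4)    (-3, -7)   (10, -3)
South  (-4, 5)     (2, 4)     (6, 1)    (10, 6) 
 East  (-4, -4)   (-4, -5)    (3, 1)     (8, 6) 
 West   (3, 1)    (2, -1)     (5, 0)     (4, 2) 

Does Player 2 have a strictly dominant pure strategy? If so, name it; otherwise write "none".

Delta

Delta vs Alpha: North: -3>-4, South: 6>5, East: 6>-4, West: 2>1.
Delta vs Beta: North: -3>-4, South: 6>4, East: 6>-5, West: 2>-1.
Delta vs Gamma: North: -3>-7, South: 6>1, East: 6>1, West: 2>0.
Delta strictly beats every other strategy against every opponent action, so it is strictly dominant.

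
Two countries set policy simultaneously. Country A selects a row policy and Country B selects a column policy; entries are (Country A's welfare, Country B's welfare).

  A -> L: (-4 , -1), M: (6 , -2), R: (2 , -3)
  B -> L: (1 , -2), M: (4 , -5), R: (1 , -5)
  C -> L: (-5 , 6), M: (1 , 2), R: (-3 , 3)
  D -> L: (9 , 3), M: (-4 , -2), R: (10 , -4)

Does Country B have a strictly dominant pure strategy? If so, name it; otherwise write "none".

L

L vs M: A: -1>-2, B: -2>-5, C: 6>2, D: 3>-2.
L vs R: A: -1>-3, B: -2>-5, C: 6>3, D: 3>-4.
L strictly beats every other strategy against every opponent action, so it is strictly dominant.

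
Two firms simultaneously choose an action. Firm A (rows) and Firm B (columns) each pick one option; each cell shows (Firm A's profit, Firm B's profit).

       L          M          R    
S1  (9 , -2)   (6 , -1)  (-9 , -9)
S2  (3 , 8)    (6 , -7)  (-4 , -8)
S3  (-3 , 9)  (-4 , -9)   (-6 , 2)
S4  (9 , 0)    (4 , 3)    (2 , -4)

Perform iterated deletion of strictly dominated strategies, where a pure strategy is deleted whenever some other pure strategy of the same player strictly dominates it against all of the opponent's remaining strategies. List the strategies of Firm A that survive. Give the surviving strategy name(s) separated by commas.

S1, S2, S4

For Firm A, S2 strictly dominates S3 on the remaining columns (L: 3>-3, M: 6>-4, R: -4>-6); eliminate S3.
Column R is eliminated: L beats it against every remaining row (S1: -2>-9, S2: 8>-8, S4: 0>-4).
Among the remaining strategies, none is strictly dominated by another pure strategy of the same player, so the elimination stops.
Surviving strategies — Firm A: {S1, S2, S4}; Firm B: {L, M}.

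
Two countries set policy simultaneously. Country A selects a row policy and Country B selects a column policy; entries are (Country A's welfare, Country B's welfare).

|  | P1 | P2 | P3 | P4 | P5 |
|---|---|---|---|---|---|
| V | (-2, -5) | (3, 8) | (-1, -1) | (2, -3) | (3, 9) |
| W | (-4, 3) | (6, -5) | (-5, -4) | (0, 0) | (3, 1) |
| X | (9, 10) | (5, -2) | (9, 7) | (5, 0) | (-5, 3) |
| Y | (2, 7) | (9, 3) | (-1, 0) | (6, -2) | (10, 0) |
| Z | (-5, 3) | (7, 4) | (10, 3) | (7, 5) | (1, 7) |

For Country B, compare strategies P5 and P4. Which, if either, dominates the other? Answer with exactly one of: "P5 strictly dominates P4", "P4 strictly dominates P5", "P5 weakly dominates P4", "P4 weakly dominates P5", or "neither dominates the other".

Compare P5 to P4 across each opponent action: V: 9>-3, W: 1>0, X: 3>0, Y: 0>-2, Z: 7>5.
Every comparison favours P5, so P5 strictly dominates P4.

P5 strictly dominates P4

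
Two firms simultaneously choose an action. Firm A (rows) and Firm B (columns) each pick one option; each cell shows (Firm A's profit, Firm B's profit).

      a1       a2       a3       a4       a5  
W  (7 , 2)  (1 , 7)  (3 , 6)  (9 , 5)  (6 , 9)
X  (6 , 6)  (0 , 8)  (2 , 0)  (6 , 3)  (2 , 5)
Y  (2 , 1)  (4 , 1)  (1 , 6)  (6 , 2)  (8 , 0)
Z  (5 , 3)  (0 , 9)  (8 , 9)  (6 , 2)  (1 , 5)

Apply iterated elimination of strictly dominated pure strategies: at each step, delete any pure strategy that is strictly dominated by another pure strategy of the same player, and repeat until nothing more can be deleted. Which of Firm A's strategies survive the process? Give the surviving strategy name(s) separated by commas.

W, Y, Z

For Firm A, W strictly dominates X on the remaining columns (a1: 7>6, a2: 1>0, a3: 3>2, a4: 9>6, a5: 6>2); eliminate X.
Column a1 is eliminated: a3 beats it against every remaining row (W: 6>2, Y: 6>1, Z: 9>3).
Column a4 is eliminated: a3 beats it against every remaining row (W: 6>5, Y: 6>2, Z: 9>2).
Among the remaining strategies, none is strictly dominated by another pure strategy of the same player, so the elimination stops.
Surviving strategies — Firm A: {W, Y, Z}; Firm B: {a2, a3, a5}.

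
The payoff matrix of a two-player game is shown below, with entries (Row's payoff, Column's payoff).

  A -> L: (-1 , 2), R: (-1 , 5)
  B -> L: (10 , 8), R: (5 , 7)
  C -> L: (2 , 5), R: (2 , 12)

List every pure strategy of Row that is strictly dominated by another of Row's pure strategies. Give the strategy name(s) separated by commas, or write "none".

A is strictly dominated by B (L: 10>-1, R: 5>-1).
Nothing dominates B: A at L (10>-1); C at L (10>2).
B strictly dominates C — L: 10>2, R: 5>2.

A, C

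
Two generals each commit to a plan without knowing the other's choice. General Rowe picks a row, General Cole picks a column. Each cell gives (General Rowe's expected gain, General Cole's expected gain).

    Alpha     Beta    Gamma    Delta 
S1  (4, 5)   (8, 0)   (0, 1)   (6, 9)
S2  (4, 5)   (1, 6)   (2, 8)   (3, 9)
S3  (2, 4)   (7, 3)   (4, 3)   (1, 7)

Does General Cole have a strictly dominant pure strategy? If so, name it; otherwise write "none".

Delta

Delta vs Alpha: S1: 9>5, S2: 9>5, S3: 7>4.
Delta vs Beta: S1: 9>0, S2: 9>6, S3: 7>3.
Delta vs Gamma: S1: 9>1, S2: 9>8, S3: 7>3.
Delta strictly beats every other strategy against every opponent action, so it is strictly dominant.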